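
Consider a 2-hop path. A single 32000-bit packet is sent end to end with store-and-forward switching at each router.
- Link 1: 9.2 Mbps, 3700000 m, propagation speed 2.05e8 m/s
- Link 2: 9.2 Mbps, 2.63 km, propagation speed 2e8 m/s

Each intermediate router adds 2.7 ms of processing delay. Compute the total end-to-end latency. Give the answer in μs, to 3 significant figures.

Transmission delay per hop = L/R = 32000/9200000 = 3478.26 μs; 2 hops → 6956.52 μs.
Propagation delays (d/s per hop): 18048.8, 13.15 μs; sum = 18061.9 μs.
Processing at 1 router(s): 1 × 2.7 ms = 2700 μs.
End-to-end = 27700 μs.

27700 μs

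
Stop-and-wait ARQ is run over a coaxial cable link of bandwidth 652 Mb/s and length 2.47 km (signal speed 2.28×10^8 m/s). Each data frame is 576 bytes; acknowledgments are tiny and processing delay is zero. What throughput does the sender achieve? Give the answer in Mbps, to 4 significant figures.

t_tx = L/R = 4608/652000000 = 7.06748e-06 s.
t_prop = 2470/2.28e+08 = 1.08333e-05 s; RTT = 2.16667e-05 s.
Cycle = t_tx + RTT = 2.87342e-05 s.
Throughput = L / cycle = 4608 / 2.87342e-05 = 160.4 Mbps.

160.4 Mbps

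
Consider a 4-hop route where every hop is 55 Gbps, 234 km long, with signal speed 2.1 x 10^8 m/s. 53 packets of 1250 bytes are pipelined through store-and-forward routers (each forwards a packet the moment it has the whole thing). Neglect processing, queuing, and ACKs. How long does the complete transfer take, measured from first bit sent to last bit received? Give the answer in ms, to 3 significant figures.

4.47 ms

Per-hop transmission t_tx = L/R = 10000/55000000000 = 0.000181818 ms.
Per-hop propagation t_prop = 234000/210000000 = 1.11429 ms.
Pipeline fill: first packet needs 4·t_tx to clear all hops; remaining 52 packets each add one t_tx.
Total = (4+53-1)·t_tx + 4·t_prop = 56·0.000181818 + 4·1.11429 = 4.47 ms.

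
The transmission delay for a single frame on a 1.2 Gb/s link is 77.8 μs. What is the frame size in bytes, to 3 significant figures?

11700 bytes

L = R × t_tx = 1200000000 b/s × 7.78e-05 s = 93360 bits.
In bytes: 93360 / 8 = 11700 bytes.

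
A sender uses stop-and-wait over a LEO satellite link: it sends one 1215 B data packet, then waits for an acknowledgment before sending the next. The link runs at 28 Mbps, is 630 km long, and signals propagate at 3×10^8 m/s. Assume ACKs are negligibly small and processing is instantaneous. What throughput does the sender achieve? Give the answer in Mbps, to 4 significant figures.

t_tx = L/R = 9720/28000000 = 0.000347143 s.
t_prop = 630000/300000000 = 0.0021 s; RTT = 0.0042 s.
Cycle = t_tx + RTT = 0.00454714 s.
Throughput = L / cycle = 9720 / 0.00454714 = 2.138 Mbps.

2.138 Mbps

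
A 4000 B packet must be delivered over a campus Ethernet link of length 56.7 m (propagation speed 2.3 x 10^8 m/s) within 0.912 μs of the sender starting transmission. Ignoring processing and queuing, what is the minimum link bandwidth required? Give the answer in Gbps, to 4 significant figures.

L = 32000 bits.
Propagation delay = 56.7 / 2.3e+08 = 0.246522 μs.
Transmission budget = 0.912 − 0.246522 = 0.665478 μs.
R ≥ L / t_tx = 32000 bits / 6.65478e-07 s = 48.09 Gbps.

48.09 Gbps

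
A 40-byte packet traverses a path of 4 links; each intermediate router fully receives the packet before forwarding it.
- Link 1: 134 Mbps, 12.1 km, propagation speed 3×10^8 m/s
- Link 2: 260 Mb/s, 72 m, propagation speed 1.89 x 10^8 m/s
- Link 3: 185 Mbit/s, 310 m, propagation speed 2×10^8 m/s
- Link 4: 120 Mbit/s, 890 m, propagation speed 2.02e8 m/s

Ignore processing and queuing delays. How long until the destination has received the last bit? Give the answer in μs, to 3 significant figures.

L = 40 × 8 = 320 bits.
Transmission delays (L/R per hop): 2.38806, 1.23077, 1.72973, 2.66667 μs; sum = 8.01523 μs.
Propagation delays (d/s per hop): 40.3333, 0.380952, 1.55, 4.40594 μs; sum = 46.6702 μs.
End-to-end = 54.7 μs.

54.7 μs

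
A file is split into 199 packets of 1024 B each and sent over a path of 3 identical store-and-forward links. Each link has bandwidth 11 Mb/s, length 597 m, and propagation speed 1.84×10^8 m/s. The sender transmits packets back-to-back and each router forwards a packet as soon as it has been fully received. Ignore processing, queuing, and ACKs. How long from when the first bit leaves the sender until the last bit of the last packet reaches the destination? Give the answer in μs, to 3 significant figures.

150000 μs

Per-hop transmission t_tx = L/R = 8192/11000000 = 744.727 μs.
Per-hop propagation t_prop = 597/184000000 = 3.24457 μs.
Pipeline fill: first packet needs 3·t_tx to clear all hops; remaining 198 packets each add one t_tx.
Total = (3+199-1)·t_tx + 3·t_prop = 201·744.727 + 3·3.24457 = 150000 μs.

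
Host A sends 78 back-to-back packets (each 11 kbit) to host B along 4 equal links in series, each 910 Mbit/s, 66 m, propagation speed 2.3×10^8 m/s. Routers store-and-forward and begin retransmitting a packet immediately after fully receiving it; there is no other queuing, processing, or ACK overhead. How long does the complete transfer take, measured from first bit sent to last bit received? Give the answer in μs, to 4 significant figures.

Per-hop transmission t_tx = L/R = 11000/910000000 = 12.0879 μs.
Per-hop propagation t_prop = 66/2.3e+08 = 0.286957 μs.
Pipeline fill: first packet needs 4·t_tx to clear all hops; remaining 77 packets each add one t_tx.
Total = (4+78-1)·t_tx + 4·t_prop = 81·12.0879 + 4·0.286957 = 980.3 μs.

980.3 μs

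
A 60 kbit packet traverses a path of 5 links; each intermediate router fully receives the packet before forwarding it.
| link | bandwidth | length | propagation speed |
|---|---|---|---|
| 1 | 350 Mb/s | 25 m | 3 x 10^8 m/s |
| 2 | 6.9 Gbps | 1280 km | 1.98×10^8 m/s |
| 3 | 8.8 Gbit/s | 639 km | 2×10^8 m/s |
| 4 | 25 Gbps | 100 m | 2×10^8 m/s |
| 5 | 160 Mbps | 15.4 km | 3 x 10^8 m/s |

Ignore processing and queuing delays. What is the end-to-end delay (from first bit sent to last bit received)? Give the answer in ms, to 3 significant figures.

L = 60000 bits.
Transmission delays (L/R per hop): 0.171429, 0.00869565, 0.00681818, 0.0024, 0.375 ms; sum = 0.564342 ms.
Propagation delays (d/s per hop): 8.33333e-05, 6.46465, 3.195, 0.0005, 0.0513333 ms; sum = 9.71156 ms.
End-to-end = 10.3 ms.

10.3 ms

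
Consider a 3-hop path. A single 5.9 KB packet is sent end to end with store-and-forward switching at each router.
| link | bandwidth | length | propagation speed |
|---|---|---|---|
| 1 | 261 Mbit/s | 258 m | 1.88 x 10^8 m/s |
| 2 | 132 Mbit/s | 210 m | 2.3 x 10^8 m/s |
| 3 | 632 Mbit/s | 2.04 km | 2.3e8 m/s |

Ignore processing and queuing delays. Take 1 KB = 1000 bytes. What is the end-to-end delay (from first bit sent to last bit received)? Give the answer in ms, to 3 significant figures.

L = 47200 bits.
Transmission delays (L/R per hop): 0.180843, 0.357576, 0.0746835 ms; sum = 0.613102 ms.
Propagation delays (d/s per hop): 0.00137234, 0.000913043, 0.00886957 ms; sum = 0.0111549 ms.
End-to-end = 0.624 ms.

0.624 ms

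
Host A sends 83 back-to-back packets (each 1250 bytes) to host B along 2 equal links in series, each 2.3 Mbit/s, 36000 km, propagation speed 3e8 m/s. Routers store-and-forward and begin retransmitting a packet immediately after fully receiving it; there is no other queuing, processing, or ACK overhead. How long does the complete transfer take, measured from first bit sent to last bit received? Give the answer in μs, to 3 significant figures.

Per-hop transmission t_tx = L/R = 10000/2300000 = 4347.83 μs.
Per-hop propagation t_prop = 36000000/300000000 = 120000 μs.
Pipeline fill: first packet needs 2·t_tx to clear all hops; remaining 82 packets each add one t_tx.
Total = (2+83-1)·t_tx + 2·t_prop = 84·4347.83 + 2·120000 = 605000 μs.

605000 μs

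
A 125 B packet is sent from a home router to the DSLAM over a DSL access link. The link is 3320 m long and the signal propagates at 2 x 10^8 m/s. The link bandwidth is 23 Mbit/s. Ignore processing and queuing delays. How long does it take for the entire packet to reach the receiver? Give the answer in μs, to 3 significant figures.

L = 125 × 8 = 1000 bits.
Transmission delay = L/R = 1000 / 23000000 = 43.4783 μs.
Propagation delay = d/s = 3320 m / 200000000 m/s = 16.6 μs.
Total = 60.1 μs.

60.1 μs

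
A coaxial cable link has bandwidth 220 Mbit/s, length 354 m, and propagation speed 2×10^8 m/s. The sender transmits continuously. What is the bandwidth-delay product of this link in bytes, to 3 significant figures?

48.7 bytes

Propagation delay = 354 / 200000000 = 1.77e-06 s.
BDP = R × t_prop = 220000000 × 1.77e-06 = 389.4 bits.
In bytes: 389.4/8 = 48.7 bytes.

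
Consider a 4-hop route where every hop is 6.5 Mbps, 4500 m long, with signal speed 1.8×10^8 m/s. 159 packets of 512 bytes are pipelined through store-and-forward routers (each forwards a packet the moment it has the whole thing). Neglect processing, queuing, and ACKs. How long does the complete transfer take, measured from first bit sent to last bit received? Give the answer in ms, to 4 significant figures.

Per-hop transmission t_tx = L/R = 4096/6500000 = 0.630154 ms.
Per-hop propagation t_prop = 4500/180000000 = 0.025 ms.
Pipeline fill: first packet needs 4·t_tx to clear all hops; remaining 158 packets each add one t_tx.
Total = (4+159-1)·t_tx + 4·t_prop = 162·0.630154 + 4·0.025 = 102.2 ms.

102.2 ms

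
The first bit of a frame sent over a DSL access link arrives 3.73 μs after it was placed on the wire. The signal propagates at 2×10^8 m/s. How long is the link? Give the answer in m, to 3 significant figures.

746 m

d = s × t_prop = 200000000 × 3.73e-06 = 746 m.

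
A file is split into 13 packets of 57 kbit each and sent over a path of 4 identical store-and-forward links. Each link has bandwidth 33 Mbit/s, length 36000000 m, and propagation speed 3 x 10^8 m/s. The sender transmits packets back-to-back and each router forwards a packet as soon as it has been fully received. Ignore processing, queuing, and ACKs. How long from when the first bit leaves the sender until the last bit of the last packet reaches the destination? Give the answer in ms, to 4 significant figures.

Per-hop transmission t_tx = L/R = 57000/33000000 = 1.72727 ms.
Per-hop propagation t_prop = 36000000/300000000 = 120 ms.
Pipeline fill: first packet needs 4·t_tx to clear all hops; remaining 12 packets each add one t_tx.
Total = (4+13-1)·t_tx + 4·t_prop = 16·1.72727 + 4·120 = 507.6 ms.

507.6 ms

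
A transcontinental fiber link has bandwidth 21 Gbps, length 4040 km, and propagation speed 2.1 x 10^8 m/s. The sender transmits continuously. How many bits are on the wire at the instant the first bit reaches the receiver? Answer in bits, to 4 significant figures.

Propagation delay = 4040000 / 210000000 = 0.0192381 s.
BDP = R × t_prop = 21000000000 × 0.0192381 = 404000000 bits.

404000000 bits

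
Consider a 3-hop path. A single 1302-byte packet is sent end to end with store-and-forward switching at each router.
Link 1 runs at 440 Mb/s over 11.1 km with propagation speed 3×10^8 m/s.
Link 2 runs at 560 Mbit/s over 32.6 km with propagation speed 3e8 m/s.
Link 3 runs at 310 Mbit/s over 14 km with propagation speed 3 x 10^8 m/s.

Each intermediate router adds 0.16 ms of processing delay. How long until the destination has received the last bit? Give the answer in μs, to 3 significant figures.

588 μs

L = 1302 × 8 = 10416 bits.
Transmission delays (L/R per hop): 23.6727, 18.6, 33.6 μs; sum = 75.8727 μs.
Propagation delays (d/s per hop): 37, 108.667, 46.6667 μs; sum = 192.333 μs.
Processing at 2 router(s): 2 × 0.16 ms = 320 μs.
End-to-end = 588 μs.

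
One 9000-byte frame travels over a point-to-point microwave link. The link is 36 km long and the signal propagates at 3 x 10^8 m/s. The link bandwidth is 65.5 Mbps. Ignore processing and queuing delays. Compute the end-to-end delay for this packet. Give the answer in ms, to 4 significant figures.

L = 9000 × 8 = 72000 bits.
Transmission delay = L/R = 72000 / 65500000 = 1.09924 ms.
Propagation delay = d/s = 36000 m / 300000000 m/s = 0.12 ms.
Total = 1.219 ms.

1.219 ms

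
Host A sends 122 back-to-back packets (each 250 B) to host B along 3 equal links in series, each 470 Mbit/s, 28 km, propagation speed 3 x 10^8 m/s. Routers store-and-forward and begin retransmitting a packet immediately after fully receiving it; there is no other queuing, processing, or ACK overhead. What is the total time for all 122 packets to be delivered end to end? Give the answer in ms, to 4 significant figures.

0.8077 ms

Per-hop transmission t_tx = L/R = 2000/470000000 = 0.00425532 ms.
Per-hop propagation t_prop = 28000/300000000 = 0.0933333 ms.
Pipeline fill: first packet needs 3·t_tx to clear all hops; remaining 121 packets each add one t_tx.
Total = (3+122-1)·t_tx + 3·t_prop = 124·0.00425532 + 3·0.0933333 = 0.8077 ms.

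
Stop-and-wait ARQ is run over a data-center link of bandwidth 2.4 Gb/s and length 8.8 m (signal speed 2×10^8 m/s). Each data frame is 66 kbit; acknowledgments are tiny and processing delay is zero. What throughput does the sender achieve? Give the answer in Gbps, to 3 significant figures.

t_tx = L/R = 66000/2400000000 = 2.75e-05 s.
t_prop = 8.8/200000000 = 4.4e-08 s; RTT = 8.8e-08 s.
Cycle = t_tx + RTT = 2.7588e-05 s.
Throughput = L / cycle = 66000 / 2.7588e-05 = 2.39 Gbps.

2.39 Gbps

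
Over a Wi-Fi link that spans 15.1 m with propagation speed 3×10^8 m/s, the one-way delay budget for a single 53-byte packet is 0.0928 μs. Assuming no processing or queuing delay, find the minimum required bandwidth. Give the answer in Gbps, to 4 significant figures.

L = 424 bits.
Propagation delay = 15.1 / 300000000 = 0.0503333 μs.
Transmission budget = 0.0928 − 0.0503333 = 0.0424667 μs.
R ≥ L / t_tx = 424 bits / 4.24667e-08 s = 9.984 Gbps.

9.984 Gbps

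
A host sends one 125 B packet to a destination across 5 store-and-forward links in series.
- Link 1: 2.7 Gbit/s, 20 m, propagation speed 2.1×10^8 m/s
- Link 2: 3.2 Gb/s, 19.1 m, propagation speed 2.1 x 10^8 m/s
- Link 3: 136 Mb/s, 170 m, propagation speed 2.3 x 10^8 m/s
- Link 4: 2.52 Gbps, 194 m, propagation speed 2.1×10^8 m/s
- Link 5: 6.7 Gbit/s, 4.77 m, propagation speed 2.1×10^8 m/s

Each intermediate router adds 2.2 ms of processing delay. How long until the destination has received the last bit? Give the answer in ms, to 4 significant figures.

8.810 ms

L = 125 × 8 = 1000 bits.
Transmission delays (L/R per hop): 0.00037037, 0.0003125, 0.00735294, 0.000396825, 0.000149254 ms; sum = 0.00858189 ms.
Propagation delays (d/s per hop): 9.52381e-05, 9.09524e-05, 0.00073913, 0.00092381, 2.27143e-05 ms; sum = 0.00187184 ms.
Processing at 4 router(s): 4 × 2.2 ms = 8.8 ms.
End-to-end = 8.810 ms.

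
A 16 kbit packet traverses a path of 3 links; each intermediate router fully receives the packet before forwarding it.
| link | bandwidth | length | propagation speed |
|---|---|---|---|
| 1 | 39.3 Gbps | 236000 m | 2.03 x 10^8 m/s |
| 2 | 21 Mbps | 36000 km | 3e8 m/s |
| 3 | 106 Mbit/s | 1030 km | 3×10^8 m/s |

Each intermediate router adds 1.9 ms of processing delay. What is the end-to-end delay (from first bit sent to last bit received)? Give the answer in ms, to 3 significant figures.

L = 16000 bits.
Transmission delays (L/R per hop): 0.000407125, 0.761905, 0.150943 ms; sum = 0.913255 ms.
Propagation delays (d/s per hop): 1.16256, 120, 3.43333 ms; sum = 124.596 ms.
Processing at 2 router(s): 2 × 1.9 ms = 3.8 ms.
End-to-end = 129 ms.

129 ms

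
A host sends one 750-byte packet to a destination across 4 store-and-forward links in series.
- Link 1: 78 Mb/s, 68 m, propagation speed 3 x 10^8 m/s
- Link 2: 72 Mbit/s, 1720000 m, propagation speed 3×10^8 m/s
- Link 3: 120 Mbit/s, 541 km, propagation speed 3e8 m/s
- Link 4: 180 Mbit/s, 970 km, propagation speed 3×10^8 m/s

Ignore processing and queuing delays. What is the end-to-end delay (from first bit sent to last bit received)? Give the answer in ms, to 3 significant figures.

11.0 ms

L = 750 × 8 = 6000 bits.
Transmission delays (L/R per hop): 0.0769231, 0.0833333, 0.05, 0.0333333 ms; sum = 0.24359 ms.
Propagation delays (d/s per hop): 0.000226667, 5.73333, 1.80333, 3.23333 ms; sum = 10.7702 ms.
End-to-end = 11.0 ms.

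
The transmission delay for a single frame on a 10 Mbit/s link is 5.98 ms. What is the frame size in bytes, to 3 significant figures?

7480 bytes

L = R × t_tx = 10000000 b/s × 0.00598 s = 59800 bits.
In bytes: 59800 / 8 = 7480 bytes.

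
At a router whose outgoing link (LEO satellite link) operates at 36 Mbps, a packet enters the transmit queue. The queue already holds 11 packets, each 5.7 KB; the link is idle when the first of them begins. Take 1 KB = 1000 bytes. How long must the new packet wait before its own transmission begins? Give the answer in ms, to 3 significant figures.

13.9 ms

Each queued packet: L/R = 45600/36000000 = 1.26667 ms.
11 queued → 13.9333 ms.
Queuing delay = 13.9 ms.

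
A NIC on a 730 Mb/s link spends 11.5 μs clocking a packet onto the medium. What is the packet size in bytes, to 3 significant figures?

L = R × t_tx = 730000000 b/s × 1.15e-05 s = 8395 bits.
In bytes: 8395 / 8 = 1050 bytes.

1050 bytes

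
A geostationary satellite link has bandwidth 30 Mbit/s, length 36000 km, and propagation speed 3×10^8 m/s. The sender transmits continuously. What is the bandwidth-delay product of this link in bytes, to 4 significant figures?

450000 bytes

Propagation delay = 36000000 / 300000000 = 0.12 s.
BDP = R × t_prop = 30000000 × 0.12 = 3600000 bits.
In bytes: 3600000/8 = 450000 bytes.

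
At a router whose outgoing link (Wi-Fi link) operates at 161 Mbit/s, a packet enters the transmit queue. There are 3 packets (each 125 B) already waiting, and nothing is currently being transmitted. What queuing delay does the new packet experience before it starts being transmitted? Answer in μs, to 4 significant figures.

Each queued packet: L/R = 1000/161000000 = 6.21118 μs.
3 queued → 18.6335 μs.
Queuing delay = 18.63 μs.

18.63 μs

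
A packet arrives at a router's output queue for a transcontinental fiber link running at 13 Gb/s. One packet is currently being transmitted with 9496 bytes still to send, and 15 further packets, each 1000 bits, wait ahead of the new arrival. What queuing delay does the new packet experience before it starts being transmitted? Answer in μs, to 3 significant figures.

7.00 μs

Each queued packet: L/R = 1000/13000000000 = 0.0769231 μs.
15 queued → 1.15385 μs.
Plus remaining 75968 bits of current packet: 5.84369 μs.
Queuing delay = 7.00 μs.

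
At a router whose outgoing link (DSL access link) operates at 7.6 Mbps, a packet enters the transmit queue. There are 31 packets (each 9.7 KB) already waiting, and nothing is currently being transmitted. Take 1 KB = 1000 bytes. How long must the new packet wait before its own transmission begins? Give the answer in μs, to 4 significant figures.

316500 μs

Each queued packet: L/R = 77600/7600000 = 10210.5 μs.
31 queued → 316526 μs.
Queuing delay = 316500 μs.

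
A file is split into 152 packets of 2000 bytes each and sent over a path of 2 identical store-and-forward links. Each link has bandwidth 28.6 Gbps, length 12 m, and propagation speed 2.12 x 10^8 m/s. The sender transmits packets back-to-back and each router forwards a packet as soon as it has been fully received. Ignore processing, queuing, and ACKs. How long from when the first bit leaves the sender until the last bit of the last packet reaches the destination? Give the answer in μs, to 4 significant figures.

Per-hop transmission t_tx = L/R = 16000/28600000000 = 0.559441 μs.
Per-hop propagation t_prop = 12/212000000 = 0.0566038 μs.
Pipeline fill: first packet needs 2·t_tx to clear all hops; remaining 151 packets each add one t_tx.
Total = (2+152-1)·t_tx + 2·t_prop = 153·0.559441 + 2·0.0566038 = 85.71 μs.

85.71 μs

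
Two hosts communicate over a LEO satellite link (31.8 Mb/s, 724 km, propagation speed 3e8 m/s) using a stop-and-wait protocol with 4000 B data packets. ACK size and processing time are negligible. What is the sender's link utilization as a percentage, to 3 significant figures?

17.3 %

t_tx = L/R = 32000/31800000 = 0.00100629 s.
t_prop = 724000/300000000 = 0.00241333 s; RTT = 0.00482667 s.
Cycle = t_tx + RTT = 0.00583296 s.
Utilization = t_tx / cycle = 0.00100629/0.00583296 = 17.3 %.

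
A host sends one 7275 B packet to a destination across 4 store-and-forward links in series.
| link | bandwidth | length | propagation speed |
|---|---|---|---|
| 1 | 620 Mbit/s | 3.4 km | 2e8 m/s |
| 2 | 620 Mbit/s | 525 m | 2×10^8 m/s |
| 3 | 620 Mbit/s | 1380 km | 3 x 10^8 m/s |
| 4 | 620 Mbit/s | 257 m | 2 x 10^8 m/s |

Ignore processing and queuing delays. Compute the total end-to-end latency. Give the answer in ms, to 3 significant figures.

5.00 ms

L = 7275 × 8 = 58200 bits.
Transmission delay per hop = L/R = 58200/620000000 = 0.093871 ms; 4 hops → 0.375484 ms.
Propagation delays (d/s per hop): 0.017, 0.002625, 4.6, 0.001285 ms; sum = 4.62091 ms.
End-to-end = 5.00 ms.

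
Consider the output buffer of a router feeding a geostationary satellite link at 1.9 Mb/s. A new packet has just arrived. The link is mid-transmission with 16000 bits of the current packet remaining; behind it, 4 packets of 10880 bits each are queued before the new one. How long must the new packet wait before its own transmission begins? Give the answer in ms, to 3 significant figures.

Each queued packet: L/R = 10880/1900000 = 5.72632 ms.
4 queued → 22.9053 ms.
Plus remaining 16000 bits of current packet: 8.42105 ms.
Queuing delay = 31.3 ms.

31.3 ms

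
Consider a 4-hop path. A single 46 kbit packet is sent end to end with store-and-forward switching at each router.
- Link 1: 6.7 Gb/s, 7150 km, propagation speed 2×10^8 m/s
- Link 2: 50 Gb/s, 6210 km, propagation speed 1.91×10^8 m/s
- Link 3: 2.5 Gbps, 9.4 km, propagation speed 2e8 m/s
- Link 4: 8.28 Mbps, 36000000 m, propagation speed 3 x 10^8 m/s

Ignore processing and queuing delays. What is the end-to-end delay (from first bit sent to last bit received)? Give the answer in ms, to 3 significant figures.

194 ms

L = 46000 bits.
Transmission delays (L/R per hop): 0.00686567, 0.00092, 0.0184, 5.55556 ms; sum = 5.58174 ms.
Propagation delays (d/s per hop): 35.75, 32.5131, 0.047, 120 ms; sum = 188.31 ms.
End-to-end = 194 ms.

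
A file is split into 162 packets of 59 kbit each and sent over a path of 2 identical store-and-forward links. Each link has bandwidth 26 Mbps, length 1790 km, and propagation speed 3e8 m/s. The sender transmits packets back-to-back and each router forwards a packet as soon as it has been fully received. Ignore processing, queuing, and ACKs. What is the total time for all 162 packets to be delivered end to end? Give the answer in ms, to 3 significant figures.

Per-hop transmission t_tx = L/R = 59000/26000000 = 2.26923 ms.
Per-hop propagation t_prop = 1790000/300000000 = 5.96667 ms.
Pipeline fill: first packet needs 2·t_tx to clear all hops; remaining 161 packets each add one t_tx.
Total = (2+162-1)·t_tx + 2·t_prop = 163·2.26923 + 2·5.96667 = 382 ms.

382 ms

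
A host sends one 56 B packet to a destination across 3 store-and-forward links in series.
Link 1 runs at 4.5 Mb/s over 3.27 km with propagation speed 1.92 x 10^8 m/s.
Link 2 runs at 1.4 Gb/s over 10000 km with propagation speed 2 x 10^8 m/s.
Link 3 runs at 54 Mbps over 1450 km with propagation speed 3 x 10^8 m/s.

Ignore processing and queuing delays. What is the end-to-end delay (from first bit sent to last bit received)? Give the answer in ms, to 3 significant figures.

55.0 ms

L = 56 × 8 = 448 bits.
Transmission delays (L/R per hop): 0.0995556, 0.00032, 0.0082963 ms; sum = 0.108172 ms.
Propagation delays (d/s per hop): 0.0170313, 50, 4.83333 ms; sum = 54.8504 ms.
End-to-end = 55.0 ms.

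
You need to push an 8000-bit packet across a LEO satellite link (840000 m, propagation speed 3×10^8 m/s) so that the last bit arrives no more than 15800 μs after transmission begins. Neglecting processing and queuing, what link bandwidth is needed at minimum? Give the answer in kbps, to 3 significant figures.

Propagation delay = 840000 / 300000000 = 2800 μs.
Transmission budget = 15800 − 2800 = 13000 μs.
R ≥ L / t_tx = 8000 bits / 0.013 s = 615 kbps.

615 kbps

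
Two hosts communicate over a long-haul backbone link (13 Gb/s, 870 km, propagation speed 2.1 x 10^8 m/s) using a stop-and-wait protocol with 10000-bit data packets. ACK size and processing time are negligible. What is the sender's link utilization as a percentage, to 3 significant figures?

t_tx = L/R = 10000/13000000000 = 7.69231e-07 s.
t_prop = 870000/210000000 = 0.00414286 s; RTT = 0.00828571 s.
Cycle = t_tx + RTT = 0.00828648 s.
Utilization = t_tx / cycle = 7.69231e-07/0.00828648 = 0.00928 %.

0.00928 %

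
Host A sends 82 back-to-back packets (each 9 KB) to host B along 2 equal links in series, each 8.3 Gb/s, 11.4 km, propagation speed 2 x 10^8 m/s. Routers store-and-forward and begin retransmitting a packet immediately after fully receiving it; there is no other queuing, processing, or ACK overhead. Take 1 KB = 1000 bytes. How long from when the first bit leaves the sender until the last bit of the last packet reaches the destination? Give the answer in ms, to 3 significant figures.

0.834 ms

Per-hop transmission t_tx = L/R = 72000/8.3e+09 = 0.0086747 ms.
Per-hop propagation t_prop = 11400/200000000 = 0.057 ms.
Pipeline fill: first packet needs 2·t_tx to clear all hops; remaining 81 packets each add one t_tx.
Total = (2+82-1)·t_tx + 2·t_prop = 83·0.0086747 + 2·0.057 = 0.834 ms.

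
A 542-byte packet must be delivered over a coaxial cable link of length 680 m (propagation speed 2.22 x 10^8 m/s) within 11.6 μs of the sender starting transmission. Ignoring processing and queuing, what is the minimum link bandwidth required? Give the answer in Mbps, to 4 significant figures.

507.9 Mbps

L = 4336 bits.
Propagation delay = 680 / 2.22e+08 = 3.06306 μs.
Transmission budget = 11.6 − 3.06306 = 8.53694 μs.
R ≥ L / t_tx = 4336 bits / 8.53694e-06 s = 507.9 Mbps.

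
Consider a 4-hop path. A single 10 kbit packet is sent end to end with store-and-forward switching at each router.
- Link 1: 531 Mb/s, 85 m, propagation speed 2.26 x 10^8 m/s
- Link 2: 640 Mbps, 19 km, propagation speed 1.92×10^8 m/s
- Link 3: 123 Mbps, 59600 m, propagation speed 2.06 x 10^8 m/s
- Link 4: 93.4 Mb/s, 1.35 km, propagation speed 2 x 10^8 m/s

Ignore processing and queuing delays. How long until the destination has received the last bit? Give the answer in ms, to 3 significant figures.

L = 10000 bits.
Transmission delays (L/R per hop): 0.0188324, 0.015625, 0.0813008, 0.107066 ms; sum = 0.222825 ms.
Propagation delays (d/s per hop): 0.000376106, 0.0989583, 0.28932, 0.00675 ms; sum = 0.395405 ms.
End-to-end = 0.618 ms.

0.618 ms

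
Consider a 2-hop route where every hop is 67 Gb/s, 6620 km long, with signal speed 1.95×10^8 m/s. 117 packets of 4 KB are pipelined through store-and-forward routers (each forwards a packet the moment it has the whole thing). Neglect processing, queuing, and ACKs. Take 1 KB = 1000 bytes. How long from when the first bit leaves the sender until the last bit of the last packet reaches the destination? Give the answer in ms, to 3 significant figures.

Per-hop transmission t_tx = L/R = 32000/67000000000 = 0.000477612 ms.
Per-hop propagation t_prop = 6620000/195000000 = 33.9487 ms.
Pipeline fill: first packet needs 2·t_tx to clear all hops; remaining 116 packets each add one t_tx.
Total = (2+117-1)·t_tx + 2·t_prop = 118·0.000477612 + 2·33.9487 = 68.0 ms.

68.0 ms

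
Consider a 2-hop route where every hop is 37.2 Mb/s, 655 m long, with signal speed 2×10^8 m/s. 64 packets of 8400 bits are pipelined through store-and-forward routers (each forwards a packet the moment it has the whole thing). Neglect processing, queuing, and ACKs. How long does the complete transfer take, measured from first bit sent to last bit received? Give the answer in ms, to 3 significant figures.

Per-hop transmission t_tx = L/R = 8400/37200000 = 0.225806 ms.
Per-hop propagation t_prop = 655/200000000 = 0.003275 ms.
Pipeline fill: first packet needs 2·t_tx to clear all hops; remaining 63 packets each add one t_tx.
Total = (2+64-1)·t_tx + 2·t_prop = 65·0.225806 + 2·0.003275 = 14.7 ms.

14.7 ms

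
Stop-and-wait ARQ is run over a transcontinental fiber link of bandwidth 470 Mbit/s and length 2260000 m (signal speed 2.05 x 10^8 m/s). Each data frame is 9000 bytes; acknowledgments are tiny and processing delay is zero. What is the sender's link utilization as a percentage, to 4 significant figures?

t_tx = L/R = 72000/470000000 = 0.000153191 s.
t_prop = 2260000/2.05e+08 = 0.0110244 s; RTT = 0.0220488 s.
Cycle = t_tx + RTT = 0.022202 s.
Utilization = t_tx / cycle = 0.000153191/0.022202 = 0.6900 %.

0.6900 %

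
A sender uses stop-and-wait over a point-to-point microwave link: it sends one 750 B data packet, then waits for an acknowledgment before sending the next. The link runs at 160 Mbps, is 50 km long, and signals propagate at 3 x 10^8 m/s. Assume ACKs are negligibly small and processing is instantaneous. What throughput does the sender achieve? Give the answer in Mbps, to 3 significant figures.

t_tx = L/R = 6000/160000000 = 3.75e-05 s.
t_prop = 50000/300000000 = 0.000166667 s; RTT = 0.000333333 s.
Cycle = t_tx + RTT = 0.000370833 s.
Throughput = L / cycle = 6000 / 0.000370833 = 16.2 Mbps.

16.2 Mbps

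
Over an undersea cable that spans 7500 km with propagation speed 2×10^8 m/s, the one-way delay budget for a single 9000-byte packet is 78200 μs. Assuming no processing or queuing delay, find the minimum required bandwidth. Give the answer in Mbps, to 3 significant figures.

L = 72000 bits.
Propagation delay = 7500000 / 200000000 = 37500 μs.
Transmission budget = 78200 − 37500 = 40700 μs.
R ≥ L / t_tx = 72000 bits / 0.0407 s = 1.77 Mbps.

1.77 Mbps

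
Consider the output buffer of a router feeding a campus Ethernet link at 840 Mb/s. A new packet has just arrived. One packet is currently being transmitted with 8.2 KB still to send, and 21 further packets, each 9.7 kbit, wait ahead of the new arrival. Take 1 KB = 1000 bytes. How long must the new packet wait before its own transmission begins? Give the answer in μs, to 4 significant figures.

Each queued packet: L/R = 9700/840000000 = 11.5476 μs.
21 queued → 242.5 μs.
Plus remaining 65600 bits of current packet: 78.0952 μs.
Queuing delay = 320.6 μs.

320.6 μs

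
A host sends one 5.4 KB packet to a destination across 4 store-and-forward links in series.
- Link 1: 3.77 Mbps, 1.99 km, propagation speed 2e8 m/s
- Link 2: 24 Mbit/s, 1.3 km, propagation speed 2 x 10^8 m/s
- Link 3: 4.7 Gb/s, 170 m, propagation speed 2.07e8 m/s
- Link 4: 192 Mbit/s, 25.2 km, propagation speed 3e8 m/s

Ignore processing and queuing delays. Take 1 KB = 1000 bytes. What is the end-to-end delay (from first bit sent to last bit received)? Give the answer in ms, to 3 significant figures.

L = 43200 bits.
Transmission delays (L/R per hop): 11.4589, 1.8, 0.00919149, 0.225 ms; sum = 13.4931 ms.
Propagation delays (d/s per hop): 0.00995, 0.0065, 0.000821256, 0.084 ms; sum = 0.101271 ms.
End-to-end = 13.6 ms.

13.6 ms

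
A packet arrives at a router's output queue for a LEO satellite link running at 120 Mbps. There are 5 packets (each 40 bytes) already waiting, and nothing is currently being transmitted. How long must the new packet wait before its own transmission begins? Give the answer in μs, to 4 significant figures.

Each queued packet: L/R = 320/120000000 = 2.66667 μs.
5 queued → 13.3333 μs.
Queuing delay = 13.33 μs.

13.33 μs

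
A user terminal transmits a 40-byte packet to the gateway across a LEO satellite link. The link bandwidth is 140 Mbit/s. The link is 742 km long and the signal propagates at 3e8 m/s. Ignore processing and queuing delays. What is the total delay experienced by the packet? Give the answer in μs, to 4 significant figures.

L = 40 × 8 = 320 bits.
Transmission delay = L/R = 320 / 140000000 = 2.28571 μs.
Propagation delay = d/s = 742000 m / 300000000 m/s = 2473.33 μs.
Total = 2476 μs.

2476 μs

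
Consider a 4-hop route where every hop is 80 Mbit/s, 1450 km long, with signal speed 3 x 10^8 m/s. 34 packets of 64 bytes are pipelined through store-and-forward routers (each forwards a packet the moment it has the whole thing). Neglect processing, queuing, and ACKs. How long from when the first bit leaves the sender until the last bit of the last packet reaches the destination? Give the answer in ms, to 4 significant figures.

Per-hop transmission t_tx = L/R = 512/80000000 = 0.0064 ms.
Per-hop propagation t_prop = 1450000/300000000 = 4.83333 ms.
Pipeline fill: first packet needs 4·t_tx to clear all hops; remaining 33 packets each add one t_tx.
Total = (4+34-1)·t_tx + 4·t_prop = 37·0.0064 + 4·4.83333 = 19.57 ms.

19.57 ms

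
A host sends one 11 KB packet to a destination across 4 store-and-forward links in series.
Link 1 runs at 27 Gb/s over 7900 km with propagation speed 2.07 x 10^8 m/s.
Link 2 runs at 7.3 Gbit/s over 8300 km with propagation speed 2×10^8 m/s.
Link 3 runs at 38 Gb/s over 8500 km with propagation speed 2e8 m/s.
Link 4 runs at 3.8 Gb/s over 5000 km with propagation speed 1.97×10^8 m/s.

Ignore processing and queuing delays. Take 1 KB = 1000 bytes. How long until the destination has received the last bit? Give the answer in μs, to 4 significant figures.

L = 88000 bits.
Transmission delays (L/R per hop): 3.25926, 12.0548, 2.31579, 23.1579 μs; sum = 40.7877 μs.
Propagation delays (d/s per hop): 38164.3, 41500, 42500, 25380.7 μs; sum = 147545 μs.
End-to-end = 147600 μs.

147600 μs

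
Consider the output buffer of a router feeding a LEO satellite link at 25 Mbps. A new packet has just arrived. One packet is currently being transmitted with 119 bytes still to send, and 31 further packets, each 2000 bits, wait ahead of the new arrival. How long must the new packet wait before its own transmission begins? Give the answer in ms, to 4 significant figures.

Each queued packet: L/R = 2000/25000000 = 0.08 ms.
31 queued → 2.48 ms.
Plus remaining 952 bits of current packet: 0.03808 ms.
Queuing delay = 2.518 ms.

2.518 ms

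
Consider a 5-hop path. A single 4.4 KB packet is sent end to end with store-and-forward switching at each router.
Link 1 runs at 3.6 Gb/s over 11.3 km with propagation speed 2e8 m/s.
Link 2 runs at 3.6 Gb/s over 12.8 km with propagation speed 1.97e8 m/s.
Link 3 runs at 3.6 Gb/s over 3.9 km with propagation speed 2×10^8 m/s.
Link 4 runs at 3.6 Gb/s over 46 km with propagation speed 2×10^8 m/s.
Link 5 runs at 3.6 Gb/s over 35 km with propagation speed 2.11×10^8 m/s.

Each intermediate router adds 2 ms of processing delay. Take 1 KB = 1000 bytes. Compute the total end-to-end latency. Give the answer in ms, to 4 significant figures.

8.586 ms

L = 35200 bits.
Transmission delay per hop = L/R = 35200/3600000000 = 0.00977778 ms; 5 hops → 0.0488889 ms.
Propagation delays (d/s per hop): 0.0565, 0.0649746, 0.0195, 0.23, 0.165877 ms; sum = 0.536851 ms.
Processing at 4 router(s): 4 × 2 ms = 8 ms.
End-to-end = 8.586 ms.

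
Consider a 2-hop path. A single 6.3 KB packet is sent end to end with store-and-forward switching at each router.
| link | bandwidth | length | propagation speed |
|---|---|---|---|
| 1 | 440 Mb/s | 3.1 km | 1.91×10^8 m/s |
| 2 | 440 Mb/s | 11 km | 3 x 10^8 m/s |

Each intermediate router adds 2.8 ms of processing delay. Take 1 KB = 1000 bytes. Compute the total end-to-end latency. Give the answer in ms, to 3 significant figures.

L = 50400 bits.
Transmission delay per hop = L/R = 50400/440000000 = 0.114545 ms; 2 hops → 0.229091 ms.
Propagation delays (d/s per hop): 0.0162304, 0.0366667 ms; sum = 0.052897 ms.
Processing at 1 router(s): 1 × 2.8 ms = 2.8 ms.
End-to-end = 3.08 ms.

3.08 ms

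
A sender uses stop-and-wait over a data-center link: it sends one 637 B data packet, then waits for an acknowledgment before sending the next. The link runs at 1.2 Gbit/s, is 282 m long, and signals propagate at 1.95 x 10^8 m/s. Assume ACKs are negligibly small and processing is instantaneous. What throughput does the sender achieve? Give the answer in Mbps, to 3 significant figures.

t_tx = L/R = 5096/1200000000 = 4.24667e-06 s.
t_prop = 282/195000000 = 1.44615e-06 s; RTT = 2.89231e-06 s.
Cycle = t_tx + RTT = 7.13897e-06 s.
Throughput = L / cycle = 5096 / 7.13897e-06 = 714 Mbps.

714 Mbps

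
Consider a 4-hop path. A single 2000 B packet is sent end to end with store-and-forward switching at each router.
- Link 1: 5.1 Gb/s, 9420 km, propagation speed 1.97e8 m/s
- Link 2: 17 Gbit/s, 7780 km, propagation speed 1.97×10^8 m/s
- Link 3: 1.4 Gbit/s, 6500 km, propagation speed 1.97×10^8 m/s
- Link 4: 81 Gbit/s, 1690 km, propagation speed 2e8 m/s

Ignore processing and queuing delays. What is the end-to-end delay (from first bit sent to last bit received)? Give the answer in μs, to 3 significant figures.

L = 2000 × 8 = 16000 bits.
Transmission delays (L/R per hop): 3.13725, 0.941176, 11.4286, 0.197531 μs; sum = 15.7045 μs.
Propagation delays (d/s per hop): 47817.3, 39492.4, 32994.9, 8450 μs; sum = 128755 μs.
End-to-end = 129000 μs.

129000 μs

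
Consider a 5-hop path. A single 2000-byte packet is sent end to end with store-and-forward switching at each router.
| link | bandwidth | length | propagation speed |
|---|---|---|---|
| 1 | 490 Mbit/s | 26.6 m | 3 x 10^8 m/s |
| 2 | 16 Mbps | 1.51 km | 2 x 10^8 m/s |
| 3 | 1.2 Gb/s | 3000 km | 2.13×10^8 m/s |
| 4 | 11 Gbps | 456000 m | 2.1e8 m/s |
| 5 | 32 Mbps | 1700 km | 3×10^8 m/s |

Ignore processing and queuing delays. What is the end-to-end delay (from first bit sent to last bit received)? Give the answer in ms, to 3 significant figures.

23.5 ms

L = 2000 × 8 = 16000 bits.
Transmission delays (L/R per hop): 0.0326531, 1, 0.0133333, 0.00145455, 0.5 ms; sum = 1.54744 ms.
Propagation delays (d/s per hop): 8.86667e-05, 0.00755, 14.0845, 2.17143, 5.66667 ms; sum = 21.9302 ms.
End-to-end = 23.5 ms.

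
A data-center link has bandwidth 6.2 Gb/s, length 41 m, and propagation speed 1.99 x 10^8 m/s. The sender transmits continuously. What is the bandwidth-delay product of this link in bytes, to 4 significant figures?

159.7 bytes

Propagation delay = 41 / 199000000 = 2.0603e-07 s.
BDP = R × t_prop = 6200000000 × 2.0603e-07 = 1277.39 bits.
In bytes: 1277.39/8 = 159.7 bytes.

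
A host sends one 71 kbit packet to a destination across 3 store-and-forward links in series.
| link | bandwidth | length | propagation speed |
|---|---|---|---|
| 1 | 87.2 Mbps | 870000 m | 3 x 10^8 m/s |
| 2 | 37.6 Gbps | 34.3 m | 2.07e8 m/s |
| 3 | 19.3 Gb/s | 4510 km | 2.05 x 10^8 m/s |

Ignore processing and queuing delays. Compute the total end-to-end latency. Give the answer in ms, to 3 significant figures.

L = 71000 bits.
Transmission delays (L/R per hop): 0.81422, 0.0018883, 0.00367876 ms; sum = 0.819787 ms.
Propagation delays (d/s per hop): 2.9, 0.0001657, 22 ms; sum = 24.9002 ms.
End-to-end = 25.7 ms.

25.7 ms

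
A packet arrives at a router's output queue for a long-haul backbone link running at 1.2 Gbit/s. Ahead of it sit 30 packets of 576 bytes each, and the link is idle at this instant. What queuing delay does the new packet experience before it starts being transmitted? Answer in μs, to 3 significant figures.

Each queued packet: L/R = 4608/1200000000 = 3.84 μs.
30 queued → 115.2 μs.
Queuing delay = 115 μs.

115 μs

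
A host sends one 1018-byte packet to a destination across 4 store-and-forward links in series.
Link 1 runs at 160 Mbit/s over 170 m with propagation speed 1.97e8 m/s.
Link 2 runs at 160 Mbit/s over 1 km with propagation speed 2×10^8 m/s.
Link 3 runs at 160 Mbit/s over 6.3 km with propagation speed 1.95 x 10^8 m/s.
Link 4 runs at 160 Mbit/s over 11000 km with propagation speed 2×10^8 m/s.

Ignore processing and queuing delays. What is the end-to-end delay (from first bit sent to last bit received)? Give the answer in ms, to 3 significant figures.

L = 1018 × 8 = 8144 bits.
Transmission delay per hop = L/R = 8144/160000000 = 0.0509 ms; 4 hops → 0.2036 ms.
Propagation delays (d/s per hop): 0.000862944, 0.005, 0.0323077, 55 ms; sum = 55.0382 ms.
End-to-end = 55.2 ms.

55.2 ms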